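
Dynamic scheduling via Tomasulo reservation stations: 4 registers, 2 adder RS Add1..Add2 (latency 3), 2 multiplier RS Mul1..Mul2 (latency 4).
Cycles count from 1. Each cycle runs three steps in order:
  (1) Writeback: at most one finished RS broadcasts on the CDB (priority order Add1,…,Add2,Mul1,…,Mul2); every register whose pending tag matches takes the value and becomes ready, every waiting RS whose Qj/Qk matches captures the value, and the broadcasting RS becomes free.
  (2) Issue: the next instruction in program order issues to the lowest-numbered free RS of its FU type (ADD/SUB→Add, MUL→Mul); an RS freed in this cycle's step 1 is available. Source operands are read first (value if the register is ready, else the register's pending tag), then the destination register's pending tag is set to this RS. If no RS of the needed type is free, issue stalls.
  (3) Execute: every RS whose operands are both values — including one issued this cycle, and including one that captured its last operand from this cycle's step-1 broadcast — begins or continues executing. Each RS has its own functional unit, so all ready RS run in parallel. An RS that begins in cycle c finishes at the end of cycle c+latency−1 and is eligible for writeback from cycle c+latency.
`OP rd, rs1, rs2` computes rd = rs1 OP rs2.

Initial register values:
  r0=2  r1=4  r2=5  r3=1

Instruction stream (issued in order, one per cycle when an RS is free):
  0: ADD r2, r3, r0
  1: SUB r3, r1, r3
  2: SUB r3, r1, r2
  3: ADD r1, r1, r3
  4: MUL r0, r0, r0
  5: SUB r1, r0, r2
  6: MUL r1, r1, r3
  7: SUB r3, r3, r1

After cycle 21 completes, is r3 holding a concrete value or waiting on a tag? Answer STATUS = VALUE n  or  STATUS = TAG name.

STATUS = VALUE 0

cycle 1: issue ADD r2<-Add1 // r0:2,r1:4,r2:Add1,r3:1
cycle 2: issue SUB r3<-Add2 // r0:2,r1:4,r2:Add1,r3:Add2
cycle 3: stall // r0:2,r1:4,r2:Add1,r3:Add2
cycle 4: CDB Add1=3; issue SUB r3<-Add1 // r0:2,r1:4,r2:3,r3:Add1
cycle 5: CDB Add2=3; issue ADD r1<-Add2 // r0:2,r1:Add2,r2:3,r3:Add1
cycle 6: issue MUL r0<-Mul1 // r0:Mul1,r1:Add2,r2:3,r3:Add1
cycle 7: CDB Add1=1; issue SUB r1<-Add1 // r0:Mul1,r1:Add1,r2:3,r3:1
cycle 8: issue MUL r1<-Mul2 // r0:Mul1,r1:Mul2,r2:3,r3:1
cycle 9: stall // r0:Mul1,r1:Mul2,r2:3,r3:1
cycle 10: CDB Add2=5; issue SUB r3<-Add2 // r0:Mul1,r1:Mul2,r2:3,r3:Add2
cycle 11: CDB Mul1=4 // r0:4,r1:Mul2,r2:3,r3:Add2
cycle 12: - // r0:4,r1:Mul2,r2:3,r3:Add2
cycle 13: - // r0:4,r1:Mul2,r2:3,r3:Add2
cycle 14: CDB Add1=1 // r0:4,r1:Mul2,r2:3,r3:Add2
cycle 15: - // r0:4,r1:Mul2,r2:3,r3:Add2
cycle 16: - // r0:4,r1:Mul2,r2:3,r3:Add2
cycle 17: - // r0:4,r1:Mul2,r2:3,r3:Add2
cycle 18: CDB Mul2=1 // r0:4,r1:1,r2:3,r3:Add2
cycle 19: - // r0:4,r1:1,r2:3,r3:Add2
cycle 20: - // r0:4,r1:1,r2:3,r3:Add2
cycle 21: CDB Add2=0 // r0:4,r1:1,r2:3,r3:0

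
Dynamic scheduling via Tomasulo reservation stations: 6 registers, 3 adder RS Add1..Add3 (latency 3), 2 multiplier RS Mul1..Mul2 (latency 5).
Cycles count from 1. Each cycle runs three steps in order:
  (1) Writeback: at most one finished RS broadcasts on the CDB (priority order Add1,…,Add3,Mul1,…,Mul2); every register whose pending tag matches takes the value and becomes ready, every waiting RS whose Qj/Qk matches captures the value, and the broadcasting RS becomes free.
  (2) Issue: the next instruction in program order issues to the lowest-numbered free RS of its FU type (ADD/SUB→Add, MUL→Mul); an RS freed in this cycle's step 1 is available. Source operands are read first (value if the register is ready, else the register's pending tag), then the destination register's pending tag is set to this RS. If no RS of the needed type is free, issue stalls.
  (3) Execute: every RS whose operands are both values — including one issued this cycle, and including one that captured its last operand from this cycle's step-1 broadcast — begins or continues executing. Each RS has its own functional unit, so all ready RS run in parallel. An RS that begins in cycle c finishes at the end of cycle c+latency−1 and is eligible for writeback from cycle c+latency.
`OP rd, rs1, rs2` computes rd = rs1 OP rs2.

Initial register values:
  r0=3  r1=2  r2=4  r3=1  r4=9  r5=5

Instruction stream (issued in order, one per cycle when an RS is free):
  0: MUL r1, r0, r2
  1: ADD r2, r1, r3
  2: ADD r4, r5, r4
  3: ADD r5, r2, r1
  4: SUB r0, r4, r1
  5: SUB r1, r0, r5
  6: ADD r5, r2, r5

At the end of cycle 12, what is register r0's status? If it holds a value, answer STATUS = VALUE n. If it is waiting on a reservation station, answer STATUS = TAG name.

  c1: issue MUL r1<-Mul1  regs: r0:3,r1:Mul1,r2:4,r3:1,r4:9,r5:5
  c2: issue ADD r2<-Add1  regs: r0:3,r1:Mul1,r2:Add1,r3:1,r4:9,r5:5
  c3: issue ADD r4<-Add2  regs: r0:3,r1:Mul1,r2:Add1,r3:1,r4:Add2,r5:5
  c4: issue ADD r5<-Add3  regs: r0:3,r1:Mul1,r2:Add1,r3:1,r4:Add2,r5:Add3
  c5: stall  regs: r0:3,r1:Mul1,r2:Add1,r3:1,r4:Add2,r5:Add3
  c6: CDB Add2=14; issue SUB r0<-Add2  regs: r0:Add2,r1:Mul1,r2:Add1,r3:1,r4:14,r5:Add3
  c7: CDB Mul1=12; stall  regs: r0:Add2,r1:12,r2:Add1,r3:1,r4:14,r5:Add3
  c8: stall  regs: r0:Add2,r1:12,r2:Add1,r3:1,r4:14,r5:Add3
  c9: stall  regs: r0:Add2,r1:12,r2:Add1,r3:1,r4:14,r5:Add3
  c10: CDB Add1=13; issue SUB r1<-Add1  regs: r0:Add2,r1:Add1,r2:13,r3:1,r4:14,r5:Add3
  c11: CDB Add2=2; issue ADD r5<-Add2  regs: r0:2,r1:Add1,r2:13,r3:1,r4:14,r5:Add2
  c12: -  regs: r0:2,r1:Add1,r2:13,r3:1,r4:14,r5:Add2

STATUS = VALUE 2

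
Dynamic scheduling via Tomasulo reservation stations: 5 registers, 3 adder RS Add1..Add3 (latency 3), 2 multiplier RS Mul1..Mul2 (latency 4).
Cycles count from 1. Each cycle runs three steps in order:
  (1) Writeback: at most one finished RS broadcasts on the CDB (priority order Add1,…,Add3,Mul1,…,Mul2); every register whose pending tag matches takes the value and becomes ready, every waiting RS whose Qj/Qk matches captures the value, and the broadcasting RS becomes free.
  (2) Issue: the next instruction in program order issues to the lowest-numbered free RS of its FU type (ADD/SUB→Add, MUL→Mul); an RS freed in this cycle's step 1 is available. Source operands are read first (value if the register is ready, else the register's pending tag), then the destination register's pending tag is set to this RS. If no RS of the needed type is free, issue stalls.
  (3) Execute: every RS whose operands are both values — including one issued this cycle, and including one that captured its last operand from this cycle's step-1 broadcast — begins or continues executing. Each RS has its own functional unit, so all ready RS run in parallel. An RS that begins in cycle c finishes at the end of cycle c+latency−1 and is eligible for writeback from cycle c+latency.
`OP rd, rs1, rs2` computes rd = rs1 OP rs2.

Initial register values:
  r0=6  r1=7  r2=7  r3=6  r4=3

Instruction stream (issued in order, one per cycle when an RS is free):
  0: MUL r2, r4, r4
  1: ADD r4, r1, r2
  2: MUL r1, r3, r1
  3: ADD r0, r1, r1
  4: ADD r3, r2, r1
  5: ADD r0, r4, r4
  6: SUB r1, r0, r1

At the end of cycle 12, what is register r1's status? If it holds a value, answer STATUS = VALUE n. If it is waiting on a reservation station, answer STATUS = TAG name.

c1: issue MUL r2<-Mul1 | r0:6,r1:7,r2:Mul1,r3:6,r4:3
c2: issue ADD r4<-Add1 | r0:6,r1:7,r2:Mul1,r3:6,r4:Add1
c3: issue MUL r1<-Mul2 | r0:6,r1:Mul2,r2:Mul1,r3:6,r4:Add1
c4: issue ADD r0<-Add2 | r0:Add2,r1:Mul2,r2:Mul1,r3:6,r4:Add1
c5: CDB Mul1=9; issue ADD r3<-Add3 | r0:Add2,r1:Mul2,r2:9,r3:Add3,r4:Add1
c6: stall | r0:Add2,r1:Mul2,r2:9,r3:Add3,r4:Add1
c7: CDB Mul2=42; stall | r0:Add2,r1:42,r2:9,r3:Add3,r4:Add1
c8: CDB Add1=16; issue ADD r0<-Add1 | r0:Add1,r1:42,r2:9,r3:Add3,r4:16
c9: stall | r0:Add1,r1:42,r2:9,r3:Add3,r4:16
c10: CDB Add2=84; issue SUB r1<-Add2 | r0:Add1,r1:Add2,r2:9,r3:Add3,r4:16
c11: CDB Add1=32 | r0:32,r1:Add2,r2:9,r3:Add3,r4:16
c12: CDB Add3=51 | r0:32,r1:Add2,r2:9,r3:51,r4:16

STATUS = TAG Add2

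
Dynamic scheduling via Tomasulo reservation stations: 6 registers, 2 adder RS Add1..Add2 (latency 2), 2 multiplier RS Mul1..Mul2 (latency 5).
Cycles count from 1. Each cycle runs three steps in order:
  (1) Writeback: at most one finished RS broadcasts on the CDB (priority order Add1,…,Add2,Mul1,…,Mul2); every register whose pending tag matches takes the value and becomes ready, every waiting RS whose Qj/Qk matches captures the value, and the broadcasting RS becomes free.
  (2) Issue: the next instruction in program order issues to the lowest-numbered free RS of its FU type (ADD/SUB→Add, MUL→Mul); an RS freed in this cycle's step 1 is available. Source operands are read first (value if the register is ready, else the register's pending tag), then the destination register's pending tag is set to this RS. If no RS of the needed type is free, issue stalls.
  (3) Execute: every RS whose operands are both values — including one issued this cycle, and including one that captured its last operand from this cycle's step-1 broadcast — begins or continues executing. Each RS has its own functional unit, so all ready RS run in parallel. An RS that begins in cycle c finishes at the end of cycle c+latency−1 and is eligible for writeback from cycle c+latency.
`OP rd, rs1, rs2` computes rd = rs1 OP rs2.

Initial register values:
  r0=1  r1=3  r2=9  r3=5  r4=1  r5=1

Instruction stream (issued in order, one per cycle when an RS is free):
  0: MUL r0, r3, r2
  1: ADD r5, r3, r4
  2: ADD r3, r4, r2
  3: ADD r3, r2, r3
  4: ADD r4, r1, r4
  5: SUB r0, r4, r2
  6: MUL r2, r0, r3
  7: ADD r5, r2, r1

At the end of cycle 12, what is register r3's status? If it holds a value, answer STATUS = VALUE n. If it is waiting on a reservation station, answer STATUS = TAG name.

c1: issue MUL r0<-Mul1 | r0:Mul1,r1:3,r2:9,r3:5,r4:1,r5:1
c2: issue ADD r5<-Add1 | r0:Mul1,r1:3,r2:9,r3:5,r4:1,r5:Add1
c3: issue ADD r3<-Add2 | r0:Mul1,r1:3,r2:9,r3:Add2,r4:1,r5:Add1
c4: CDB Add1=6; issue ADD r3<-Add1 | r0:Mul1,r1:3,r2:9,r3:Add1,r4:1,r5:6
c5: CDB Add2=10; issue ADD r4<-Add2 | r0:Mul1,r1:3,r2:9,r3:Add1,r4:Add2,r5:6
c6: CDB Mul1=45; stall | r0:45,r1:3,r2:9,r3:Add1,r4:Add2,r5:6
c7: CDB Add1=19; issue SUB r0<-Add1 | r0:Add1,r1:3,r2:9,r3:19,r4:Add2,r5:6
c8: CDB Add2=4; issue MUL r2<-Mul1 | r0:Add1,r1:3,r2:Mul1,r3:19,r4:4,r5:6
c9: issue ADD r5<-Add2 | r0:Add1,r1:3,r2:Mul1,r3:19,r4:4,r5:Add2
c10: CDB Add1=-5 | r0:-5,r1:3,r2:Mul1,r3:19,r4:4,r5:Add2
c11: - | r0:-5,r1:3,r2:Mul1,r3:19,r4:4,r5:Add2
c12: - | r0:-5,r1:3,r2:Mul1,r3:19,r4:4,r5:Add2

STATUS = VALUE 19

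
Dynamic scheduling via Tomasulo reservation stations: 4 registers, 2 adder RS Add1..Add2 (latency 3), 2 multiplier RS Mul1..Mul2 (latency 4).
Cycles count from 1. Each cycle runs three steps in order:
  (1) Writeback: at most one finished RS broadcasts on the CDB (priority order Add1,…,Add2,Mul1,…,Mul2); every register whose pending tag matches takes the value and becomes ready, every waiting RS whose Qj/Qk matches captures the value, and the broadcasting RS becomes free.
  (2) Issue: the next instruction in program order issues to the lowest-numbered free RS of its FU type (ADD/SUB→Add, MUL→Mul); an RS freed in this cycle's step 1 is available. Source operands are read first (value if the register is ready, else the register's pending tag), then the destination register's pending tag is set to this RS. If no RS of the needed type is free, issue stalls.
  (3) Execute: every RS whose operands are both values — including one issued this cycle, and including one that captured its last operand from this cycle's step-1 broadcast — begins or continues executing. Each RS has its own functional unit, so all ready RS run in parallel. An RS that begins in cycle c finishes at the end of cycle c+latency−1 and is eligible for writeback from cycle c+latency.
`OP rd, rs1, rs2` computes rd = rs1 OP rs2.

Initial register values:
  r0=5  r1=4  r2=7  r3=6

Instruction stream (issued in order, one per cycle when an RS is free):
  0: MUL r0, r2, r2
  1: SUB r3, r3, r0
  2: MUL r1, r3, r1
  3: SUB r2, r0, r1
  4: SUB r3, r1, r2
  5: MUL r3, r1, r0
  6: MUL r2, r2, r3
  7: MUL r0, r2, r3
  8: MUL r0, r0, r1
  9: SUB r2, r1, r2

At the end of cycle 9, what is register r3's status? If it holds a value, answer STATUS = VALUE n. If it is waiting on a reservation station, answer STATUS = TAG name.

cycle 1: issue MUL r0<-Mul1 // r0:Mul1,r1:4,r2:7,r3:6
cycle 2: issue SUB r3<-Add1 // r0:Mul1,r1:4,r2:7,r3:Add1
cycle 3: issue MUL r1<-Mul2 // r0:Mul1,r1:Mul2,r2:7,r3:Add1
cycle 4: issue SUB r2<-Add2 // r0:Mul1,r1:Mul2,r2:Add2,r3:Add1
cycle 5: CDB Mul1=49; stall // r0:49,r1:Mul2,r2:Add2,r3:Add1
cycle 6: stall // r0:49,r1:Mul2,r2:Add2,r3:Add1
cycle 7: stall // r0:49,r1:Mul2,r2:Add2,r3:Add1
cycle 8: CDB Add1=-43; issue SUB r3<-Add1 // r0:49,r1:Mul2,r2:Add2,r3:Add1
cycle 9: issue MUL r3<-Mul1 // r0:49,r1:Mul2,r2:Add2,r3:Mul1

STATUS = TAG Mul1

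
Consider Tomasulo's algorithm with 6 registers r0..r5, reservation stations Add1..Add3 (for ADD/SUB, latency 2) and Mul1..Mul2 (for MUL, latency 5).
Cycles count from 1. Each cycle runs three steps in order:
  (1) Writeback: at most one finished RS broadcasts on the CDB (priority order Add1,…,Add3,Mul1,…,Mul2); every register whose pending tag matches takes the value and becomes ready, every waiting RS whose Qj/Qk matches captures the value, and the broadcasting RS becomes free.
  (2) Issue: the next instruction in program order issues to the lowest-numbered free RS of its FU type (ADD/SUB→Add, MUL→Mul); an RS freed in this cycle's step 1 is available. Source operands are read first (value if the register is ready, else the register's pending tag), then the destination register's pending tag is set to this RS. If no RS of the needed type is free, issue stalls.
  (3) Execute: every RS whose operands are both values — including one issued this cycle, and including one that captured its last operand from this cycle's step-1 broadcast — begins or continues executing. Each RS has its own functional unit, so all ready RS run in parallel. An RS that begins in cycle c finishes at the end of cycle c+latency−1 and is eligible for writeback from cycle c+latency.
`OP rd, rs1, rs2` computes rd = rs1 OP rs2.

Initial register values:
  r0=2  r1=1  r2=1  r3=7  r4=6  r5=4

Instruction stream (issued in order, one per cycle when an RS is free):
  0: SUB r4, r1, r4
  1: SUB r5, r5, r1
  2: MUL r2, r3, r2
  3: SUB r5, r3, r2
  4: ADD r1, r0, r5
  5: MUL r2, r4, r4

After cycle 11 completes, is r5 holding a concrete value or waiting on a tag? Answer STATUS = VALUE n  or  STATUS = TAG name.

  c1: issue SUB r4<-Add1  regs: r0:2,r1:1,r2:1,r3:7,r4:Add1,r5:4
  c2: issue SUB r5<-Add2  regs: r0:2,r1:1,r2:1,r3:7,r4:Add1,r5:Add2
  c3: CDB Add1=-5; issue MUL r2<-Mul1  regs: r0:2,r1:1,r2:Mul1,r3:7,r4:-5,r5:Add2
  c4: CDB Add2=3; issue SUB r5<-Add1  regs: r0:2,r1:1,r2:Mul1,r3:7,r4:-5,r5:Add1
  c5: issue ADD r1<-Add2  regs: r0:2,r1:Add2,r2:Mul1,r3:7,r4:-5,r5:Add1
  c6: issue MUL r2<-Mul2  regs: r0:2,r1:Add2,r2:Mul2,r3:7,r4:-5,r5:Add1
  c7: -  regs: r0:2,r1:Add2,r2:Mul2,r3:7,r4:-5,r5:Add1
  c8: CDB Mul1=7  regs: r0:2,r1:Add2,r2:Mul2,r3:7,r4:-5,r5:Add1
  c9: -  regs: r0:2,r1:Add2,r2:Mul2,r3:7,r4:-5,r5:Add1
  c10: CDB Add1=0  regs: r0:2,r1:Add2,r2:Mul2,r3:7,r4:-5,r5:0
  c11: CDB Mul2=25  regs: r0:2,r1:Add2,r2:25,r3:7,r4:-5,r5:0

STATUS = VALUE 0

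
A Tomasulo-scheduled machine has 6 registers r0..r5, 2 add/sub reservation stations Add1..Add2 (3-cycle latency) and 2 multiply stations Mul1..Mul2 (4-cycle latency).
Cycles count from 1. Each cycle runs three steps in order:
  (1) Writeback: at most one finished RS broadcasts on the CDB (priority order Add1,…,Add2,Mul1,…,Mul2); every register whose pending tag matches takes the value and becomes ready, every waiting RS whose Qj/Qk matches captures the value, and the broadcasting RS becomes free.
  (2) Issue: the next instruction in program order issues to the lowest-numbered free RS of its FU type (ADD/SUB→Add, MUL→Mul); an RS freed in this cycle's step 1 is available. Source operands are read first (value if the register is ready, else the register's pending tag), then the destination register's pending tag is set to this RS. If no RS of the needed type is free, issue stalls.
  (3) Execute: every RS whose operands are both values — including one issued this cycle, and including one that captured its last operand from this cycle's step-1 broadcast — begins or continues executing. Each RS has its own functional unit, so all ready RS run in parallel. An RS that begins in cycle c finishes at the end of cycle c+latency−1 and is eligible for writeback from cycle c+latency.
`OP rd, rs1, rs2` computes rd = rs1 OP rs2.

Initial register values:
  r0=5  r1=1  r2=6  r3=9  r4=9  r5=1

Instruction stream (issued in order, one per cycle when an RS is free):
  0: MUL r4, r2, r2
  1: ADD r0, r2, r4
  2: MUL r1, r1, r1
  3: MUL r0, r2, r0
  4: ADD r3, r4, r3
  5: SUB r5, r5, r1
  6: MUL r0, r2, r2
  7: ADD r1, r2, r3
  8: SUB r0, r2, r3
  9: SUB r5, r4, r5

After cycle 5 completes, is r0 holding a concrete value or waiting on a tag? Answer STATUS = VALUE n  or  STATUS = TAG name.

STATUS = TAG Mul1

c1: issue MUL r4<-Mul1 | r0:5,r1:1,r2:6,r3:9,r4:Mul1,r5:1
c2: issue ADD r0<-Add1 | r0:Add1,r1:1,r2:6,r3:9,r4:Mul1,r5:1
c3: issue MUL r1<-Mul2 | r0:Add1,r1:Mul2,r2:6,r3:9,r4:Mul1,r5:1
c4: stall | r0:Add1,r1:Mul2,r2:6,r3:9,r4:Mul1,r5:1
c5: CDB Mul1=36; issue MUL r0<-Mul1 | r0:Mul1,r1:Mul2,r2:6,r3:9,r4:36,r5:1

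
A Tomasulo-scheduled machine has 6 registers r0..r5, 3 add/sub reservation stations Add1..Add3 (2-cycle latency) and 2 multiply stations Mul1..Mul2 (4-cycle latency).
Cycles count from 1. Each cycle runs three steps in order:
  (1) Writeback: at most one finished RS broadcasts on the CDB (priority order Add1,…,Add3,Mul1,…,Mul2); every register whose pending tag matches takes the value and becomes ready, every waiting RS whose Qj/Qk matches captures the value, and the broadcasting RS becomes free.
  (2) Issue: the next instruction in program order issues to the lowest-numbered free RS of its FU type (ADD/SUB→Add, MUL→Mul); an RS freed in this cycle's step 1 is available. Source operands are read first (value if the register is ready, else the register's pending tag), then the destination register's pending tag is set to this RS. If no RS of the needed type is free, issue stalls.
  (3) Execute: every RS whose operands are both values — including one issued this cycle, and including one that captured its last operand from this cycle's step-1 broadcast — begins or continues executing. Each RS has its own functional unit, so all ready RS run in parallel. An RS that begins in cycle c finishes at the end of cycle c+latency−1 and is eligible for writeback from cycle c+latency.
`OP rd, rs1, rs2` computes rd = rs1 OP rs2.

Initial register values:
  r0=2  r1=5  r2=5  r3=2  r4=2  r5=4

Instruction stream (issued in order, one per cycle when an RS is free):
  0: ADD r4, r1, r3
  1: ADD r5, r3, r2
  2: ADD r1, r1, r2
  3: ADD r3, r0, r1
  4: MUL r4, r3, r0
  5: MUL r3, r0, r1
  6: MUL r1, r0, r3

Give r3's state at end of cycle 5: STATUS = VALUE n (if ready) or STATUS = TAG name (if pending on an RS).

c1: issue ADD r4<-Add1 | r0:2,r1:5,r2:5,r3:2,r4:Add1,r5:4
c2: issue ADD r5<-Add2 | r0:2,r1:5,r2:5,r3:2,r4:Add1,r5:Add2
c3: CDB Add1=7; issue ADD r1<-Add1 | r0:2,r1:Add1,r2:5,r3:2,r4:7,r5:Add2
c4: CDB Add2=7; issue ADD r3<-Add2 | r0:2,r1:Add1,r2:5,r3:Add2,r4:7,r5:7
c5: CDB Add1=10; issue MUL r4<-Mul1 | r0:2,r1:10,r2:5,r3:Add2,r4:Mul1,r5:7

STATUS = TAG Add2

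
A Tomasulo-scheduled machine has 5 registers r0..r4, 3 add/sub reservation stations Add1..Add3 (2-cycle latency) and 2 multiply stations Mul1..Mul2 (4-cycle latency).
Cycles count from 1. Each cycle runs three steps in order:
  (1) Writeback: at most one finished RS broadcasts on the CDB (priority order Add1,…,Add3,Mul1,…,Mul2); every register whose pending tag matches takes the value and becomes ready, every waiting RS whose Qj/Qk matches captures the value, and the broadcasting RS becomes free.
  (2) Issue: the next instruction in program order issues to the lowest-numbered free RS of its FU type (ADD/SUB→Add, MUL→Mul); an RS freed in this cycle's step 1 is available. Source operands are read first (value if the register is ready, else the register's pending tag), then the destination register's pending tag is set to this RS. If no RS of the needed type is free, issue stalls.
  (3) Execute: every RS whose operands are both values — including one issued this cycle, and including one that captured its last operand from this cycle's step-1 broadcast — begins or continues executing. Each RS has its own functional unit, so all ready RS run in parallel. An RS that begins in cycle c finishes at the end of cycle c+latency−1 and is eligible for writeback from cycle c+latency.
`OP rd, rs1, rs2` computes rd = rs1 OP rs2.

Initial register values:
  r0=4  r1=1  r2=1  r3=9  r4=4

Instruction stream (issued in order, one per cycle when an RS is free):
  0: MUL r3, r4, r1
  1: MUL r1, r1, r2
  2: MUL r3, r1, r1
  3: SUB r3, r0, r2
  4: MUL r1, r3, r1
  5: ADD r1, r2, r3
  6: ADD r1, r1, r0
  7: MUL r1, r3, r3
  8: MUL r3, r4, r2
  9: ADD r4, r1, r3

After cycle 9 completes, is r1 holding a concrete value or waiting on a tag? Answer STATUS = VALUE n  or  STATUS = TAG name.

cycle 1: issue MUL r3<-Mul1 // r0:4,r1:1,r2:1,r3:Mul1,r4:4
cycle 2: issue MUL r1<-Mul2 // r0:4,r1:Mul2,r2:1,r3:Mul1,r4:4
cycle 3: stall // r0:4,r1:Mul2,r2:1,r3:Mul1,r4:4
cycle 4: stall // r0:4,r1:Mul2,r2:1,r3:Mul1,r4:4
cycle 5: CDB Mul1=4; issue MUL r3<-Mul1 // r0:4,r1:Mul2,r2:1,r3:Mul1,r4:4
cycle 6: CDB Mul2=1; issue SUB r3<-Add1 // r0:4,r1:1,r2:1,r3:Add1,r4:4
cycle 7: issue MUL r1<-Mul2 // r0:4,r1:Mul2,r2:1,r3:Add1,r4:4
cycle 8: CDB Add1=3; issue ADD r1<-Add1 // r0:4,r1:Add1,r2:1,r3:3,r4:4
cycle 9: issue ADD r1<-Add2 // r0:4,r1:Add2,r2:1,r3:3,r4:4

STATUS = TAG Add2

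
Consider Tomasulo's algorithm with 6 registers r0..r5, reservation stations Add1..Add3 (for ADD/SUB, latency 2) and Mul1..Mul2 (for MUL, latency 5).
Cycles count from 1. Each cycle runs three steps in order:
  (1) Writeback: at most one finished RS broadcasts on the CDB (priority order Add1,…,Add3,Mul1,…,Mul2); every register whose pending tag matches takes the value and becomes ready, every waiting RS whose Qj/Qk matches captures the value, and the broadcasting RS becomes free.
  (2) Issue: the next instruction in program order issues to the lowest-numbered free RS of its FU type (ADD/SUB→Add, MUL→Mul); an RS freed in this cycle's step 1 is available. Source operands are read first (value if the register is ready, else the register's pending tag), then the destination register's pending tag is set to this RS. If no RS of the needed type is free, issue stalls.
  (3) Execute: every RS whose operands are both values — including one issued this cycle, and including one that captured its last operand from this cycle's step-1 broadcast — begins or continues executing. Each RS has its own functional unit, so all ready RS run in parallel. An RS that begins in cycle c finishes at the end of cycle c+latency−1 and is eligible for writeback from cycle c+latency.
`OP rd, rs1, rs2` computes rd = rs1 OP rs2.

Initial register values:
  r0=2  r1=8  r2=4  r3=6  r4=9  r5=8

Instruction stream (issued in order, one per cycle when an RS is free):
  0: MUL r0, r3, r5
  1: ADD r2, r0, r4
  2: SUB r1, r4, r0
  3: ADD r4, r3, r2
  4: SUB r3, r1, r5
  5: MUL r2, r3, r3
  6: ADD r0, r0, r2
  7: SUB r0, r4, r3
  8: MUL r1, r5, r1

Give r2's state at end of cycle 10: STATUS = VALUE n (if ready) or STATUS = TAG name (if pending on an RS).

STATUS = TAG Mul1

cycle 1: issue MUL r0<-Mul1 // r0:Mul1,r1:8,r2:4,r3:6,r4:9,r5:8
cycle 2: issue ADD r2<-Add1 // r0:Mul1,r1:8,r2:Add1,r3:6,r4:9,r5:8
cycle 3: issue SUB r1<-Add2 // r0:Mul1,r1:Add2,r2:Add1,r3:6,r4:9,r5:8
cycle 4: issue ADD r4<-Add3 // r0:Mul1,r1:Add2,r2:Add1,r3:6,r4:Add3,r5:8
cycle 5: stall // r0:Mul1,r1:Add2,r2:Add1,r3:6,r4:Add3,r5:8
cycle 6: CDB Mul1=48; stall // r0:48,r1:Add2,r2:Add1,r3:6,r4:Add3,r5:8
cycle 7: stall // r0:48,r1:Add2,r2:Add1,r3:6,r4:Add3,r5:8
cycle 8: CDB Add1=57; issue SUB r3<-Add1 // r0:48,r1:Add2,r2:57,r3:Add1,r4:Add3,r5:8
cycle 9: CDB Add2=-39; issue MUL r2<-Mul1 // r0:48,r1:-39,r2:Mul1,r3:Add1,r4:Add3,r5:8
cycle 10: CDB Add3=63; issue ADD r0<-Add2 // r0:Add2,r1:-39,r2:Mul1,r3:Add1,r4:63,r5:8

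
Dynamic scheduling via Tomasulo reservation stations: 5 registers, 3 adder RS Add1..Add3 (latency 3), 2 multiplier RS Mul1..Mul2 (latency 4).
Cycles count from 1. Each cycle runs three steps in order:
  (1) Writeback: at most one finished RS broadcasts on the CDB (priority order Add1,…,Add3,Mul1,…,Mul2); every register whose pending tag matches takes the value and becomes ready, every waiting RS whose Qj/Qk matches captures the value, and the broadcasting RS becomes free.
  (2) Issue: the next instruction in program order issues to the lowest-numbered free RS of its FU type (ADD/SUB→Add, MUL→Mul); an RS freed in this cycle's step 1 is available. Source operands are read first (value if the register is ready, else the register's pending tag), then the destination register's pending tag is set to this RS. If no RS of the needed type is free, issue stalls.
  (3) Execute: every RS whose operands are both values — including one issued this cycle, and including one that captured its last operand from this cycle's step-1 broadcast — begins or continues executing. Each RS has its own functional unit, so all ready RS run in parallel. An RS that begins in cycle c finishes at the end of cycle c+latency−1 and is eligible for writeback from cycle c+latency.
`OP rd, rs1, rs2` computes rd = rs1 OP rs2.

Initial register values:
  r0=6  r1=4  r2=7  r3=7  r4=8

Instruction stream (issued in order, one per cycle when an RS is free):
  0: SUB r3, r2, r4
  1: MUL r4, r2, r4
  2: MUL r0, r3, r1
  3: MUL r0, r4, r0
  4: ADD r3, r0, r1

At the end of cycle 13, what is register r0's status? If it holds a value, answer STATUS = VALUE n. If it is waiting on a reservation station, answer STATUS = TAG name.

c1: issue SUB r3<-Add1 | r0:6,r1:4,r2:7,r3:Add1,r4:8
c2: issue MUL r4<-Mul1 | r0:6,r1:4,r2:7,r3:Add1,r4:Mul1
c3: issue MUL r0<-Mul2 | r0:Mul2,r1:4,r2:7,r3:Add1,r4:Mul1
c4: CDB Add1=-1; stall | r0:Mul2,r1:4,r2:7,r3:-1,r4:Mul1
c5: stall | r0:Mul2,r1:4,r2:7,r3:-1,r4:Mul1
c6: CDB Mul1=56; issue MUL r0<-Mul1 | r0:Mul1,r1:4,r2:7,r3:-1,r4:56
c7: issue ADD r3<-Add1 | r0:Mul1,r1:4,r2:7,r3:Add1,r4:56
c8: CDB Mul2=-4 | r0:Mul1,r1:4,r2:7,r3:Add1,r4:56
c9: - | r0:Mul1,r1:4,r2:7,r3:Add1,r4:56
c10: - | r0:Mul1,r1:4,r2:7,r3:Add1,r4:56
c11: - | r0:Mul1,r1:4,r2:7,r3:Add1,r4:56
c12: CDB Mul1=-224 | r0:-224,r1:4,r2:7,r3:Add1,r4:56
c13: - | r0:-224,r1:4,r2:7,r3:Add1,r4:56

STATUS = VALUE -224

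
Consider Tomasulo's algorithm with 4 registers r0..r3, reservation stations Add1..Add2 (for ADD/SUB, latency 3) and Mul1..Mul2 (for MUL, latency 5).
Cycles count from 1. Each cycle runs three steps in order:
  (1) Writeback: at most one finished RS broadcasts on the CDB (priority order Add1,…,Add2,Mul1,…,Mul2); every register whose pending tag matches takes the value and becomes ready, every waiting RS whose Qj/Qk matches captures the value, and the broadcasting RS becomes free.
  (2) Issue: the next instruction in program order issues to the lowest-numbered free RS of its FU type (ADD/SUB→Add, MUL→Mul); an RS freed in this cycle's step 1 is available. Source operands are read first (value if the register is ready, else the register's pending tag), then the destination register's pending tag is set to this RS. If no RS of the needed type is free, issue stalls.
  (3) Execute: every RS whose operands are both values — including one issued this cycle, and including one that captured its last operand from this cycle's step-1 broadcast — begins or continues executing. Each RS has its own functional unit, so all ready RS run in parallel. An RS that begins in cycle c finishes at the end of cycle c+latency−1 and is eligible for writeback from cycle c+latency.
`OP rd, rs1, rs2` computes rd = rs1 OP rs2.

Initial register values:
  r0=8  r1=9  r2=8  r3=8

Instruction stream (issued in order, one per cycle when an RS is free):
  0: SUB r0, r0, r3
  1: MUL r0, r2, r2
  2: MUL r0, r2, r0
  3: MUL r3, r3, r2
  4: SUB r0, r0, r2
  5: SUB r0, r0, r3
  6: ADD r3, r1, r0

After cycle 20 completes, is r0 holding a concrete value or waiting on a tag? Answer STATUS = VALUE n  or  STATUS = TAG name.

STATUS = VALUE 440

c1: issue SUB r0<-Add1 | r0:Add1,r1:9,r2:8,r3:8
c2: issue MUL r0<-Mul1 | r0:Mul1,r1:9,r2:8,r3:8
c3: issue MUL r0<-Mul2 | r0:Mul2,r1:9,r2:8,r3:8
c4: CDB Add1=0; stall | r0:Mul2,r1:9,r2:8,r3:8
c5: stall | r0:Mul2,r1:9,r2:8,r3:8
c6: stall | r0:Mul2,r1:9,r2:8,r3:8
c7: CDB Mul1=64; issue MUL r3<-Mul1 | r0:Mul2,r1:9,r2:8,r3:Mul1
c8: issue SUB r0<-Add1 | r0:Add1,r1:9,r2:8,r3:Mul1
c9: issue SUB r0<-Add2 | r0:Add2,r1:9,r2:8,r3:Mul1
c10: stall | r0:Add2,r1:9,r2:8,r3:Mul1
c11: stall | r0:Add2,r1:9,r2:8,r3:Mul1
c12: CDB Mul1=64; stall | r0:Add2,r1:9,r2:8,r3:64
c13: CDB Mul2=512; stall | r0:Add2,r1:9,r2:8,r3:64
c14: stall | r0:Add2,r1:9,r2:8,r3:64
c15: stall | r0:Add2,r1:9,r2:8,r3:64
c16: CDB Add1=504; issue ADD r3<-Add1 | r0:Add2,r1:9,r2:8,r3:Add1
c17: - | r0:Add2,r1:9,r2:8,r3:Add1
c18: - | r0:Add2,r1:9,r2:8,r3:Add1
c19: CDB Add2=440 | r0:440,r1:9,r2:8,r3:Add1
c20: - | r0:440,r1:9,r2:8,r3:Add1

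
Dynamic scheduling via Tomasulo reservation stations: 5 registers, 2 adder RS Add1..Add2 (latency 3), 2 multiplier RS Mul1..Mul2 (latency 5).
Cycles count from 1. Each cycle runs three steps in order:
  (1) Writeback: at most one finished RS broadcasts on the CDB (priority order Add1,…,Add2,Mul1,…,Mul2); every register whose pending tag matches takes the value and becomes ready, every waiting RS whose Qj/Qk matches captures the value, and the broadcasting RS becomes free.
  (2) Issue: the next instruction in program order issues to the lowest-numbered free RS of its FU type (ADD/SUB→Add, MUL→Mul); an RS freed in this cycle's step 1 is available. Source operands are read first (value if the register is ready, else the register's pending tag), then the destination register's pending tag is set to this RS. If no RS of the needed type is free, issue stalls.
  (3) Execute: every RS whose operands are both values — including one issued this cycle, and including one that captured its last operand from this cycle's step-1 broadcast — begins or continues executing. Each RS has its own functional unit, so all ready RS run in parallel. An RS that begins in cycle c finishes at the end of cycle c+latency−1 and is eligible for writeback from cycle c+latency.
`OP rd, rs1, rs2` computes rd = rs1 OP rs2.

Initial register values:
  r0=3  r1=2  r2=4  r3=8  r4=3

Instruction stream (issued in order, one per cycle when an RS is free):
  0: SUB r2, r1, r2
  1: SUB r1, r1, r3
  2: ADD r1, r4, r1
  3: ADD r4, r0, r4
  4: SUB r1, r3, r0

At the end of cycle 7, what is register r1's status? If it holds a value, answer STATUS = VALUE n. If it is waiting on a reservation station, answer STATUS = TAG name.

c1: issue SUB r2<-Add1 | r0:3,r1:2,r2:Add1,r3:8,r4:3
c2: issue SUB r1<-Add2 | r0:3,r1:Add2,r2:Add1,r3:8,r4:3
c3: stall | r0:3,r1:Add2,r2:Add1,r3:8,r4:3
c4: CDB Add1=-2; issue ADD r1<-Add1 | r0:3,r1:Add1,r2:-2,r3:8,r4:3
c5: CDB Add2=-6; issue ADD r4<-Add2 | r0:3,r1:Add1,r2:-2,r3:8,r4:Add2
c6: stall | r0:3,r1:Add1,r2:-2,r3:8,r4:Add2
c7: stall | r0:3,r1:Add1,r2:-2,r3:8,r4:Add2

STATUS = TAG Add1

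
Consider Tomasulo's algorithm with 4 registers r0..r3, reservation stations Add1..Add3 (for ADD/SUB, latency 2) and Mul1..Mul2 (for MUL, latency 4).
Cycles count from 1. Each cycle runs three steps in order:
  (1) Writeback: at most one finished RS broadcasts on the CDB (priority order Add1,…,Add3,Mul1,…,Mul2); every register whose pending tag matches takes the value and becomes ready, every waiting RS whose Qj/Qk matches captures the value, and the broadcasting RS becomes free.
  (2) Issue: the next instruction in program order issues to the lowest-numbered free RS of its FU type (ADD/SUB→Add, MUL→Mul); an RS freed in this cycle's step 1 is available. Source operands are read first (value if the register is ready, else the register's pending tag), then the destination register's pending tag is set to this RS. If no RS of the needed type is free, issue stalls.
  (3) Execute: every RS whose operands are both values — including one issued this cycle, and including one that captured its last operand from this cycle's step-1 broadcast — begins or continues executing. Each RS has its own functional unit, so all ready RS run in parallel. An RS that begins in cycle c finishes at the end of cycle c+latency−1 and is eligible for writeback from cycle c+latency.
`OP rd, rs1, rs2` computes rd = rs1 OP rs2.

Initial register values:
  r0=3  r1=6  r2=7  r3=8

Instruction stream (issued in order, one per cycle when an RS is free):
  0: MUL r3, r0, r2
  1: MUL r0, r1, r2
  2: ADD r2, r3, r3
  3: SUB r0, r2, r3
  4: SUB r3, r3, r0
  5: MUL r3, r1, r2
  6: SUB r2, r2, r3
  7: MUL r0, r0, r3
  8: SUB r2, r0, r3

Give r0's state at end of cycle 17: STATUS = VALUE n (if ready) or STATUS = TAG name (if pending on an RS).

  c1: issue MUL r3<-Mul1  regs: r0:3,r1:6,r2:7,r3:Mul1
  c2: issue MUL r0<-Mul2  regs: r0:Mul2,r1:6,r2:7,r3:Mul1
  c3: issue ADD r2<-Add1  regs: r0:Mul2,r1:6,r2:Add1,r3:Mul1
  c4: issue SUB r0<-Add2  regs: r0:Add2,r1:6,r2:Add1,r3:Mul1
  c5: CDB Mul1=21; issue SUB r3<-Add3  regs: r0:Add2,r1:6,r2:Add1,r3:Add3
  c6: CDB Mul2=42; issue MUL r3<-Mul1  regs: r0:Add2,r1:6,r2:Add1,r3:Mul1
  c7: CDB Add1=42; issue SUB r2<-Add1  regs: r0:Add2,r1:6,r2:Add1,r3:Mul1
  c8: issue MUL r0<-Mul2  regs: r0:Mul2,r1:6,r2:Add1,r3:Mul1
  c9: CDB Add2=21; issue SUB r2<-Add2  regs: r0:Mul2,r1:6,r2:Add2,r3:Mul1
  c10: -  regs: r0:Mul2,r1:6,r2:Add2,r3:Mul1
  c11: CDB Add3=0  regs: r0:Mul2,r1:6,r2:Add2,r3:Mul1
  c12: CDB Mul1=252  regs: r0:Mul2,r1:6,r2:Add2,r3:252
  c13: -  regs: r0:Mul2,r1:6,r2:Add2,r3:252
  c14: CDB Add1=-210  regs: r0:Mul2,r1:6,r2:Add2,r3:252
  c15: -  regs: r0:Mul2,r1:6,r2:Add2,r3:252
  c16: CDB Mul2=5292  regs: r0:5292,r1:6,r2:Add2,r3:252
  c17: -  regs: r0:5292,r1:6,r2:Add2,r3:252

STATUS = VALUE 5292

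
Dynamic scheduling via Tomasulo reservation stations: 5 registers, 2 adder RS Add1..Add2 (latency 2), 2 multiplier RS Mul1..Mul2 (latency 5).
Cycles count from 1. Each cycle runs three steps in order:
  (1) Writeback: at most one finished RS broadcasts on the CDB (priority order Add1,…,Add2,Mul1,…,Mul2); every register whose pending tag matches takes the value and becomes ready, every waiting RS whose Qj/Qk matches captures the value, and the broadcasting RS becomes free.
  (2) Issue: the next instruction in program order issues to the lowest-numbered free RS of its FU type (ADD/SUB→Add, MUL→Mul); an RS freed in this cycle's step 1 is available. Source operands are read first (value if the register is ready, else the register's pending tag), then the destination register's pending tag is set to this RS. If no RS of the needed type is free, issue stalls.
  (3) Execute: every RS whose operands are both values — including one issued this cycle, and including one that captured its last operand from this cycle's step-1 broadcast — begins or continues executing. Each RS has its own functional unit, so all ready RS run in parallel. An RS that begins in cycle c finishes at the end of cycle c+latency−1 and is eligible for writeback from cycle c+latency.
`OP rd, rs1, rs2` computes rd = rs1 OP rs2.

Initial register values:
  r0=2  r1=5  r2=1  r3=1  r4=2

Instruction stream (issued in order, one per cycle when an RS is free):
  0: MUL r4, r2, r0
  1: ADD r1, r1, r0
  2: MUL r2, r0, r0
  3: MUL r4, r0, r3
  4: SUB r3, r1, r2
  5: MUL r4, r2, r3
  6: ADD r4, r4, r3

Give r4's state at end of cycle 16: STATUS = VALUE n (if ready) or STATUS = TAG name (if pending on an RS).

STATUS = TAG Add2

cycle 1: issue MUL r4<-Mul1 // r0:2,r1:5,r2:1,r3:1,r4:Mul1
cycle 2: issue ADD r1<-Add1 // r0:2,r1:Add1,r2:1,r3:1,r4:Mul1
cycle 3: issue MUL r2<-Mul2 // r0:2,r1:Add1,r2:Mul2,r3:1,r4:Mul1
cycle 4: CDB Add1=7; stall // r0:2,r1:7,r2:Mul2,r3:1,r4:Mul1
cycle 5: stall // r0:2,r1:7,r2:Mul2,r3:1,r4:Mul1
cycle 6: CDB Mul1=2; issue MUL r4<-Mul1 // r0:2,r1:7,r2:Mul2,r3:1,r4:Mul1
cycle 7: issue SUB r3<-Add1 // r0:2,r1:7,r2:Mul2,r3:Add1,r4:Mul1
cycle 8: CDB Mul2=4; issue MUL r4<-Mul2 // r0:2,r1:7,r2:4,r3:Add1,r4:Mul2
cycle 9: issue ADD r4<-Add2 // r0:2,r1:7,r2:4,r3:Add1,r4:Add2
cycle 10: CDB Add1=3 // r0:2,r1:7,r2:4,r3:3,r4:Add2
cycle 11: CDB Mul1=2 // r0:2,r1:7,r2:4,r3:3,r4:Add2
cycle 12: - // r0:2,r1:7,r2:4,r3:3,r4:Add2
cycle 13: - // r0:2,r1:7,r2:4,r3:3,r4:Add2
cycle 14: - // r0:2,r1:7,r2:4,r3:3,r4:Add2
cycle 15: CDB Mul2=12 // r0:2,r1:7,r2:4,r3:3,r4:Add2
cycle 16: - // r0:2,r1:7,r2:4,r3:3,r4:Add2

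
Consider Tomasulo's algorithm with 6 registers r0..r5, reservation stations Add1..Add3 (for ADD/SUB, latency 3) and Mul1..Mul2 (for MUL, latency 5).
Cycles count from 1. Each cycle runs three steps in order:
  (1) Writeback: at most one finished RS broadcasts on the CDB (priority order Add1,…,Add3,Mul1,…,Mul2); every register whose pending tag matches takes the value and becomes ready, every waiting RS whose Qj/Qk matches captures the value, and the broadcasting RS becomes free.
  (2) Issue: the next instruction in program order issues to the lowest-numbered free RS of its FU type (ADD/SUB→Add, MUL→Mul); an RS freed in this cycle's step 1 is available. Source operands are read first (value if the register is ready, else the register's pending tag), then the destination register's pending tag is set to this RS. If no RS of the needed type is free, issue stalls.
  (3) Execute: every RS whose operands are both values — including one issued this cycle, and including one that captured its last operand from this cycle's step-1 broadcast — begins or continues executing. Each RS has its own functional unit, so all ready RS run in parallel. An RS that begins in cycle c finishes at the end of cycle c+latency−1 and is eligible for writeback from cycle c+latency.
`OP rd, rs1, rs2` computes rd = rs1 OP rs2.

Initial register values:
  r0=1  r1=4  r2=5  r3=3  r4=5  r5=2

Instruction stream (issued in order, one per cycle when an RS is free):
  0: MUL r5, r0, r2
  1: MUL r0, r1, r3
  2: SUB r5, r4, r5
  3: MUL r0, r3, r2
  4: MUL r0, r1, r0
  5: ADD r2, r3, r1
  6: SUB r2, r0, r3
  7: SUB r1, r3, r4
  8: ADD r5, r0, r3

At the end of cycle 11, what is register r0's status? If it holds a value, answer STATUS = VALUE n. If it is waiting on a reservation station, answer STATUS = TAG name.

  c1: issue MUL r5<-Mul1  regs: r0:1,r1:4,r2:5,r3:3,r4:5,r5:Mul1
  c2: issue MUL r0<-Mul2  regs: r0:Mul2,r1:4,r2:5,r3:3,r4:5,r5:Mul1
  c3: issue SUB r5<-Add1  regs: r0:Mul2,r1:4,r2:5,r3:3,r4:5,r5:Add1
  c4: stall  regs: r0:Mul2,r1:4,r2:5,r3:3,r4:5,r5:Add1
  c5: stall  regs: r0:Mul2,r1:4,r2:5,r3:3,r4:5,r5:Add1
  c6: CDB Mul1=5; issue MUL r0<-Mul1  regs: r0:Mul1,r1:4,r2:5,r3:3,r4:5,r5:Add1
  c7: CDB Mul2=12; issue MUL r0<-Mul2  regs: r0:Mul2,r1:4,r2:5,r3:3,r4:5,r5:Add1
  c8: issue ADD r2<-Add2  regs: r0:Mul2,r1:4,r2:Add2,r3:3,r4:5,r5:Add1
  c9: CDB Add1=0; issue SUB r2<-Add1  regs: r0:Mul2,r1:4,r2:Add1,r3:3,r4:5,r5:0
  c10: issue SUB r1<-Add3  regs: r0:Mul2,r1:Add3,r2:Add1,r3:3,r4:5,r5:0
  c11: CDB Add2=7; issue ADD r5<-Add2  regs: r0:Mul2,r1:Add3,r2:Add1,r3:3,r4:5,r5:Add2

STATUS = TAG Mul2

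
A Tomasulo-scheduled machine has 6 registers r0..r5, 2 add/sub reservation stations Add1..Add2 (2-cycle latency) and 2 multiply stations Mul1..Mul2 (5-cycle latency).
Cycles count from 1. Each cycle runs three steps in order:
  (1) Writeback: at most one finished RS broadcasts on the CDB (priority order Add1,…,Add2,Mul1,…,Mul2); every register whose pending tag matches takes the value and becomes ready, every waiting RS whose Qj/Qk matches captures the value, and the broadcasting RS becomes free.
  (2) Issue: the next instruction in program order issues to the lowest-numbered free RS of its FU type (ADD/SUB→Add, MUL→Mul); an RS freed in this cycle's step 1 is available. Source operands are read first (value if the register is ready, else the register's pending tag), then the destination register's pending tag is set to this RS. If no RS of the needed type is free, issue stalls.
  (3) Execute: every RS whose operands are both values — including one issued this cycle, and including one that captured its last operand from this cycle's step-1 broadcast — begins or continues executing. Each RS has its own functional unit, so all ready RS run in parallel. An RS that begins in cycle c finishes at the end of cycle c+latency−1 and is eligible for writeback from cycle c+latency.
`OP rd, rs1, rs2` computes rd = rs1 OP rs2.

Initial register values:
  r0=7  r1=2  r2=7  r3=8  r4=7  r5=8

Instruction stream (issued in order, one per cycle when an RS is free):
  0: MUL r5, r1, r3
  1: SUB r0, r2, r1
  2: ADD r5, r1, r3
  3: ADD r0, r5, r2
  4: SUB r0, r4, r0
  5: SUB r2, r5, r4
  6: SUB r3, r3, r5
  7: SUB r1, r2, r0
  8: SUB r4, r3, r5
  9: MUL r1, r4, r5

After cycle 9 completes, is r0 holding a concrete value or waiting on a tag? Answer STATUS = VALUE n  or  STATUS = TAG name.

STATUS = TAG Add2

c1: issue MUL r5<-Mul1 | r0:7,r1:2,r2:7,r3:8,r4:7,r5:Mul1
c2: issue SUB r0<-Add1 | r0:Add1,r1:2,r2:7,r3:8,r4:7,r5:Mul1
c3: issue ADD r5<-Add2 | r0:Add1,r1:2,r2:7,r3:8,r4:7,r5:Add2
c4: CDB Add1=5; issue ADD r0<-Add1 | r0:Add1,r1:2,r2:7,r3:8,r4:7,r5:Add2
c5: CDB Add2=10; issue SUB r0<-Add2 | r0:Add2,r1:2,r2:7,r3:8,r4:7,r5:10
c6: CDB Mul1=16; stall | r0:Add2,r1:2,r2:7,r3:8,r4:7,r5:10
c7: CDB Add1=17; issue SUB r2<-Add1 | r0:Add2,r1:2,r2:Add1,r3:8,r4:7,r5:10
c8: stall | r0:Add2,r1:2,r2:Add1,r3:8,r4:7,r5:10
c9: CDB Add1=3; issue SUB r3<-Add1 | r0:Add2,r1:2,r2:3,r3:Add1,r4:7,r5:10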